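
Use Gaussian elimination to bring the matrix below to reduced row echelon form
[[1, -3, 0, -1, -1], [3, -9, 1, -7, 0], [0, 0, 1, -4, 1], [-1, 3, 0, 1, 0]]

[[1, -3, 0, -1, 0], [0, 0, 1, -4, 0], [0, 0, 0, 0, 1], [0, 0, 0, 0, 0]]

r2 := r2 − 3·r1
  [  1  -3  0  -1  -1 ]
  [  0   0  1  -4   3 ]
  [  0   0  1  -4   1 ]
  [ -1   3  0   1   0 ]
r4 := r4 + r1
  [ 1  -3  0  -1  -1 ]
  [ 0   0  1  -4   3 ]
  [ 0   0  1  -4   1 ]
  [ 0   0  0   0  -1 ]
r3 := r3 − r2
  [ 1  -3  0  -1  -1 ]
  [ 0   0  1  -4   3 ]
  [ 0   0  0   0  -2 ]
  [ 0   0  0   0  -1 ]
r3 := -1/2·r3
  [ 1  -3  0  -1  -1 ]
  [ 0   0  1  -4   3 ]
  [ 0   0  0   0   1 ]
  [ 0   0  0   0  -1 ]
r4 := r4 + r3
  [ 1  -3  0  -1  -1 ]
  [ 0   0  1  -4   3 ]
  [ 0   0  0   0   1 ]
  [ 0   0  0   0   0 ]
r2 := r2 − 3·r3
  [ 1  -3  0  -1  -1 ]
  [ 0   0  1  -4   0 ]
  [ 0   0  0   0   1 ]
  [ 0   0  0   0   0 ]
r1 := r1 + r3
  [ 1  -3  0  -1  0 ]
  [ 0   0  1  -4  0 ]
  [ 0   0  0   0  1 ]
  [ 0   0  0   0  0 ]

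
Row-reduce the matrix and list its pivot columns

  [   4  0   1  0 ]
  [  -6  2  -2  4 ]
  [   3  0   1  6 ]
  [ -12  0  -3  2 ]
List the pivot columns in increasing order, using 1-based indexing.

Multiply ρ1 by 1/4.
  [   1  0  1/4  0 ]
  [  -6  2   -2  4 ]
  [   3  0    1  6 ]
  [ -12  0   -3  2 ]
Add 6 times ρ1 to ρ2.
  [   1  0   1/4  0 ]
  [   0  2  -1/2  4 ]
  [   3  0     1  6 ]
  [ -12  0    -3  2 ]
Subtract 3 times ρ1 from ρ3.
  [   1  0   1/4  0 ]
  [   0  2  -1/2  4 ]
  [   0  0   1/4  6 ]
  [ -12  0    -3  2 ]
Add 12 times ρ1 to ρ4.
  [ 1  0   1/4  0 ]
  [ 0  2  -1/2  4 ]
  [ 0  0   1/4  6 ]
  [ 0  0     0  2 ]
Multiply ρ2 by 1/2.
  [ 1  0   1/4  0 ]
  [ 0  1  -1/4  2 ]
  [ 0  0   1/4  6 ]
  [ 0  0     0  2 ]
Multiply ρ3 by 4.
  [ 1  0   1/4   0 ]
  [ 0  1  -1/4   2 ]
  [ 0  0     1  24 ]
  [ 0  0     0   2 ]
Multiply ρ4 by 1/2.
  [ 1  0   1/4   0 ]
  [ 0  1  -1/4   2 ]
  [ 0  0     1  24 ]
  [ 0  0     0   1 ]
Subtract 24 times ρ4 from ρ3.
  [ 1  0   1/4  0 ]
  [ 0  1  -1/4  2 ]
  [ 0  0     1  0 ]
  [ 0  0     0  1 ]
Subtract 2 times ρ4 from ρ2.
  [ 1  0   1/4  0 ]
  [ 0  1  -1/4  0 ]
  [ 0  0     1  0 ]
  [ 0  0     0  1 ]
Add 1/4 times ρ3 to ρ2.
  [ 1  0  1/4  0 ]
  [ 0  1    0  0 ]
  [ 0  0    1  0 ]
  [ 0  0    0  1 ]
Subtract 1/4 times ρ3 from ρ1.
  [ 1  0  0  0 ]
  [ 0  1  0  0 ]
  [ 0  0  1  0 ]
  [ 0  0  0  1 ]
Pivot columns are the columns containing a leading 1.

1, 2, 3, 4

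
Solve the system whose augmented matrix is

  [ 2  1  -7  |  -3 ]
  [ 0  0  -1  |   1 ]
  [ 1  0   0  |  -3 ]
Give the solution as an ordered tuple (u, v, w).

r1 -> 1/2·r1
  [ 1  1/2  -7/2  |  -3/2 ]
  [ 0    0    -1  |     1 ]
  [ 1    0     0  |    -3 ]
r3 -> r3 − r1
  [ 1   1/2  -7/2  |  -3/2 ]
  [ 0     0    -1  |     1 ]
  [ 0  -1/2   7/2  |  -3/2 ]
r2 <-> r3
  [ 1   1/2  -7/2  |  -3/2 ]
  [ 0  -1/2   7/2  |  -3/2 ]
  [ 0     0    -1  |     1 ]
r2 -> -2·r2
  [ 1  1/2  -7/2  |  -3/2 ]
  [ 0    1    -7  |     3 ]
  [ 0    0    -1  |     1 ]
r3 -> -1·r3
  [ 1  1/2  -7/2  |  -3/2 ]
  [ 0    1    -7  |     3 ]
  [ 0    0     1  |    -1 ]
r2 -> r2 + 7·r3
  [ 1  1/2  -7/2  |  -3/2 ]
  [ 0    1     0  |    -4 ]
  [ 0    0     1  |    -1 ]
r1 -> r1 + 7/2·r3
  [ 1  1/2  0  |  -5 ]
  [ 0    1  0  |  -4 ]
  [ 0    0  1  |  -1 ]
r1 -> r1 − 1/2·r2
  [ 1  0  0  |  -3 ]
  [ 0  1  0  |  -4 ]
  [ 0  0  1  |  -1 ]
Reading off the last column: u = -3, v = -4, w = -1.

(-3, -4, -1)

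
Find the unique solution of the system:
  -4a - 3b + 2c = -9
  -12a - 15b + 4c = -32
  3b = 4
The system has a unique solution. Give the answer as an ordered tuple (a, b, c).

(1/2, 4/3, -3/2)

Form the augmented matrix and row-reduce:
  [  -4   -3  2  |   -9 ]
  [ -12  -15  4  |  -32 ]
  [   0    3  0  |    4 ]
R1 → -1/4·R1
  [   1  3/4  -1/2  |  9/4 ]
  [ -12  -15     4  |  -32 ]
  [   0    3     0  |    4 ]
R2 → R2 + 12·R1
  [ 1  3/4  -1/2  |  9/4 ]
  [ 0   -6    -2  |   -5 ]
  [ 0    3     0  |    4 ]
R2 → -1/6·R2
  [ 1  3/4  -1/2  |  9/4 ]
  [ 0    1   1/3  |  5/6 ]
  [ 0    3     0  |    4 ]
R3 → R3 − 3·R2
  [ 1  3/4  -1/2  |  9/4 ]
  [ 0    1   1/3  |  5/6 ]
  [ 0    0    -1  |  3/2 ]
R3 → -1·R3
  [ 1  3/4  -1/2  |   9/4 ]
  [ 0    1   1/3  |   5/6 ]
  [ 0    0     1  |  -3/2 ]
R2 → R2 − 1/3·R3
  [ 1  3/4  -1/2  |   9/4 ]
  [ 0    1     0  |   4/3 ]
  [ 0    0     1  |  -3/2 ]
R1 → R1 + 1/2·R3
  [ 1  3/4  0  |   3/2 ]
  [ 0    1  0  |   4/3 ]
  [ 0    0  1  |  -3/2 ]
R1 → R1 − 3/4·R2
  [ 1  0  0  |   1/2 ]
  [ 0  1  0  |   4/3 ]
  [ 0  0  1  |  -3/2 ]
Reading off the last column: a = 1/2, b = 4/3, c = -3/2.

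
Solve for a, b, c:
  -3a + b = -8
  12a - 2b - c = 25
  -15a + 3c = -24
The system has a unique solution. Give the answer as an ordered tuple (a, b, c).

Form the augmented matrix and row-reduce:
  [  -3   1   0  |   -8 ]
  [  12  -2  -1  |   25 ]
  [ -15   0   3  |  -24 ]
Multiply R1 by -1/3.
  [   1  -1/3   0  |  8/3 ]
  [  12    -2  -1  |   25 ]
  [ -15     0   3  |  -24 ]
Subtract 12 times R1 from R2.
  [   1  -1/3   0  |  8/3 ]
  [   0     2  -1  |   -7 ]
  [ -15     0   3  |  -24 ]
Add 15 times R1 to R3.
  [ 1  -1/3   0  |  8/3 ]
  [ 0     2  -1  |   -7 ]
  [ 0    -5   3  |   16 ]
Multiply R2 by 1/2.
  [ 1  -1/3     0  |   8/3 ]
  [ 0     1  -1/2  |  -7/2 ]
  [ 0    -5     3  |    16 ]
Add 5 times R2 to R3.
  [ 1  -1/3     0  |   8/3 ]
  [ 0     1  -1/2  |  -7/2 ]
  [ 0     0   1/2  |  -3/2 ]
Multiply R3 by 2.
  [ 1  -1/3     0  |   8/3 ]
  [ 0     1  -1/2  |  -7/2 ]
  [ 0     0     1  |    -3 ]
Add 1/2 times R3 to R2.
  [ 1  -1/3  0  |  8/3 ]
  [ 0     1  0  |   -5 ]
  [ 0     0  1  |   -3 ]
Add 1/3 times R2 to R1.
  [ 1  0  0  |   1 ]
  [ 0  1  0  |  -5 ]
  [ 0  0  1  |  -3 ]
Reading off the last column: a = 1, b = -5, c = -3.

(1, -5, -3)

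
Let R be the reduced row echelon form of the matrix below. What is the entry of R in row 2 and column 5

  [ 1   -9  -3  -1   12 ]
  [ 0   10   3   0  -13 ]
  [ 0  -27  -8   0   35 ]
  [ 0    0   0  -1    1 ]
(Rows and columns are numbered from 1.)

-1

R2 := 1/10·R2
  [ 1   -9    -3  -1      12 ]
  [ 0    1  3/10   0  -13/10 ]
  [ 0  -27    -8   0      35 ]
  [ 0    0     0  -1       1 ]
R3 := R3 + 27·R2
  [ 1  -9    -3  -1      12 ]
  [ 0   1  3/10   0  -13/10 ]
  [ 0   0  1/10   0   -1/10 ]
  [ 0   0     0  -1       1 ]
R3 := 10·R3
  [ 1  -9    -3  -1      12 ]
  [ 0   1  3/10   0  -13/10 ]
  [ 0   0     1   0      -1 ]
  [ 0   0     0  -1       1 ]
R4 := -1·R4
  [ 1  -9    -3  -1      12 ]
  [ 0   1  3/10   0  -13/10 ]
  [ 0   0     1   0      -1 ]
  [ 0   0     0   1      -1 ]
R1 := R1 + R4
  [ 1  -9    -3  0      11 ]
  [ 0   1  3/10  0  -13/10 ]
  [ 0   0     1  0      -1 ]
  [ 0   0     0  1      -1 ]
R2 := R2 − 3/10·R3
  [ 1  -9  -3  0  11 ]
  [ 0   1   0  0  -1 ]
  [ 0   0   1  0  -1 ]
  [ 0   0   0  1  -1 ]
R1 := R1 + 3·R3
  [ 1  -9  0  0   8 ]
  [ 0   1  0  0  -1 ]
  [ 0   0  1  0  -1 ]
  [ 0   0  0  1  -1 ]
R1 := R1 + 9·R2
  [ 1  0  0  0  -1 ]
  [ 0  1  0  0  -1 ]
  [ 0  0  1  0  -1 ]
  [ 0  0  0  1  -1 ]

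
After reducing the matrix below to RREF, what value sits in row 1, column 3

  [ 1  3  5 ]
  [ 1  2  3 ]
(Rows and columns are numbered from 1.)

-1

R2 → R2 − R1
  [ 1   3   5 ]
  [ 0  -1  -2 ]
R2 → -1·R2
  [ 1  3  5 ]
  [ 0  1  2 ]
R1 → R1 − 3·R2
  [ 1  0  -1 ]
  [ 0  1   2 ]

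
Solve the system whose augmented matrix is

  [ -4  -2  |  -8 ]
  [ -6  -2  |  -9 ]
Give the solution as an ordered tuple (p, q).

(1/2, 3)

r1 → -1/4·r1
  [  1  1/2  |   2 ]
  [ -6   -2  |  -9 ]
r2 → r2 + 6·r1
  [ 1  1/2  |  2 ]
  [ 0    1  |  3 ]
r1 → r1 − 1/2·r2
  [ 1  0  |  1/2 ]
  [ 0  1  |    3 ]
Reading off the last column: p = 1/2, q = 3.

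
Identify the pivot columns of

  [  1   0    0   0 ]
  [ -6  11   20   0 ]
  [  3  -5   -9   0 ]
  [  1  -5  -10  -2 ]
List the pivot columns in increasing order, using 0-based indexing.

R2 → R2 + 6·R1
  [ 1   0    0   0 ]
  [ 0  11   20   0 ]
  [ 3  -5   -9   0 ]
  [ 1  -5  -10  -2 ]
R3 → R3 − 3·R1
  [ 1   0    0   0 ]
  [ 0  11   20   0 ]
  [ 0  -5   -9   0 ]
  [ 1  -5  -10  -2 ]
R4 → R4 − R1
  [ 1   0    0   0 ]
  [ 0  11   20   0 ]
  [ 0  -5   -9   0 ]
  [ 0  -5  -10  -2 ]
R2 → 1/11·R2
  [ 1   0      0   0 ]
  [ 0   1  20/11   0 ]
  [ 0  -5     -9   0 ]
  [ 0  -5    -10  -2 ]
R3 → R3 + 5·R2
  [ 1   0      0   0 ]
  [ 0   1  20/11   0 ]
  [ 0   0   1/11   0 ]
  [ 0  -5    -10  -2 ]
R4 → R4 + 5·R2
  [ 1  0       0   0 ]
  [ 0  1   20/11   0 ]
  [ 0  0    1/11   0 ]
  [ 0  0  -10/11  -2 ]
R3 → 11·R3
  [ 1  0       0   0 ]
  [ 0  1   20/11   0 ]
  [ 0  0       1   0 ]
  [ 0  0  -10/11  -2 ]
R4 → R4 + 10/11·R3
  [ 1  0      0   0 ]
  [ 0  1  20/11   0 ]
  [ 0  0      1   0 ]
  [ 0  0      0  -2 ]
R4 → -1/2·R4
  [ 1  0      0  0 ]
  [ 0  1  20/11  0 ]
  [ 0  0      1  0 ]
  [ 0  0      0  1 ]
R2 → R2 − 20/11·R3
  [ 1  0  0  0 ]
  [ 0  1  0  0 ]
  [ 0  0  1  0 ]
  [ 0  0  0  1 ]
Pivot columns are the columns containing a leading 1.

0, 1, 2, 3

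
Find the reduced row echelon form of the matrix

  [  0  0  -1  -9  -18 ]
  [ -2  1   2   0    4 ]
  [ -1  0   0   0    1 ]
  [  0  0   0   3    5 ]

[[1, 0, 0, 0, -1], [0, 1, 0, 0, -4], [0, 0, 1, 0, 3], [0, 0, 0, 1, 5/3]]

R1 <=> R2
  [ -2  1   2   0    4 ]
  [  0  0  -1  -9  -18 ]
  [ -1  0   0   0    1 ]
  [  0  0   0   3    5 ]
R1 ← -1/2·R1
  [  1  -1/2  -1   0   -2 ]
  [  0     0  -1  -9  -18 ]
  [ -1     0   0   0    1 ]
  [  0     0   0   3    5 ]
R3 ← R3 + R1
  [ 1  -1/2  -1   0   -2 ]
  [ 0     0  -1  -9  -18 ]
  [ 0  -1/2  -1   0   -1 ]
  [ 0     0   0   3    5 ]
R2 <=> R3
  [ 1  -1/2  -1   0   -2 ]
  [ 0  -1/2  -1   0   -1 ]
  [ 0     0  -1  -9  -18 ]
  [ 0     0   0   3    5 ]
R2 ← -2·R2
  [ 1  -1/2  -1   0   -2 ]
  [ 0     1   2   0    2 ]
  [ 0     0  -1  -9  -18 ]
  [ 0     0   0   3    5 ]
R3 ← -1·R3
  [ 1  -1/2  -1  0  -2 ]
  [ 0     1   2  0   2 ]
  [ 0     0   1  9  18 ]
  [ 0     0   0  3   5 ]
R4 ← 1/3·R4
  [ 1  -1/2  -1  0   -2 ]
  [ 0     1   2  0    2 ]
  [ 0     0   1  9   18 ]
  [ 0     0   0  1  5/3 ]
R3 ← R3 − 9·R4
  [ 1  -1/2  -1  0   -2 ]
  [ 0     1   2  0    2 ]
  [ 0     0   1  0    3 ]
  [ 0     0   0  1  5/3 ]
R2 ← R2 − 2·R3
  [ 1  -1/2  -1  0   -2 ]
  [ 0     1   0  0   -4 ]
  [ 0     0   1  0    3 ]
  [ 0     0   0  1  5/3 ]
R1 ← R1 + R3
  [ 1  -1/2  0  0    1 ]
  [ 0     1  0  0   -4 ]
  [ 0     0  1  0    3 ]
  [ 0     0  0  1  5/3 ]
R1 ← R1 + 1/2·R2
  [ 1  0  0  0   -1 ]
  [ 0  1  0  0   -4 ]
  [ 0  0  1  0    3 ]
  [ 0  0  0  1  5/3 ]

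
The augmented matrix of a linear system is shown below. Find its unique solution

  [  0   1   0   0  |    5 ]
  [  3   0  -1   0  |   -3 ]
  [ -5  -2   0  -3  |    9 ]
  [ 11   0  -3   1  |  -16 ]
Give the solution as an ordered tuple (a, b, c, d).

R1 <=> R2
  [  3   0  -1   0  |   -3 ]
  [  0   1   0   0  |    5 ]
  [ -5  -2   0  -3  |    9 ]
  [ 11   0  -3   1  |  -16 ]
R1 → 1/3·R1
  [  1   0  -1/3   0  |   -1 ]
  [  0   1     0   0  |    5 ]
  [ -5  -2     0  -3  |    9 ]
  [ 11   0    -3   1  |  -16 ]
R3 → R3 + 5·R1
  [  1   0  -1/3   0  |   -1 ]
  [  0   1     0   0  |    5 ]
  [  0  -2  -5/3  -3  |    4 ]
  [ 11   0    -3   1  |  -16 ]
R4 → R4 − 11·R1
  [ 1   0  -1/3   0  |  -1 ]
  [ 0   1     0   0  |   5 ]
  [ 0  -2  -5/3  -3  |   4 ]
  [ 0   0   2/3   1  |  -5 ]
R3 → R3 + 2·R2
  [ 1  0  -1/3   0  |  -1 ]
  [ 0  1     0   0  |   5 ]
  [ 0  0  -5/3  -3  |  14 ]
  [ 0  0   2/3   1  |  -5 ]
R3 → -3/5·R3
  [ 1  0  -1/3    0  |     -1 ]
  [ 0  1     0    0  |      5 ]
  [ 0  0     1  9/5  |  -42/5 ]
  [ 0  0   2/3    1  |     -5 ]
R4 → R4 − 2/3·R3
  [ 1  0  -1/3     0  |     -1 ]
  [ 0  1     0     0  |      5 ]
  [ 0  0     1   9/5  |  -42/5 ]
  [ 0  0     0  -1/5  |    3/5 ]
R4 → -5·R4
  [ 1  0  -1/3    0  |     -1 ]
  [ 0  1     0    0  |      5 ]
  [ 0  0     1  9/5  |  -42/5 ]
  [ 0  0     0    1  |     -3 ]
R3 → R3 − 9/5·R4
  [ 1  0  -1/3  0  |  -1 ]
  [ 0  1     0  0  |   5 ]
  [ 0  0     1  0  |  -3 ]
  [ 0  0     0  1  |  -3 ]
R1 → R1 + 1/3·R3
  [ 1  0  0  0  |  -2 ]
  [ 0  1  0  0  |   5 ]
  [ 0  0  1  0  |  -3 ]
  [ 0  0  0  1  |  -3 ]
Reading off the last column: a = -2, b = 5, c = -3, d = -3.

(-2, 5, -3, -3)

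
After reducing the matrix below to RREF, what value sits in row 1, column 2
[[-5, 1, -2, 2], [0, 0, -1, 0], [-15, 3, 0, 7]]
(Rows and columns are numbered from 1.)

Multiply r1 by -1/5.
  [   1  -1/5  2/5  -2/5 ]
  [   0     0   -1     0 ]
  [ -15     3    0     7 ]
Add 15 times r1 to r3.
  [ 1  -1/5  2/5  -2/5 ]
  [ 0     0   -1     0 ]
  [ 0     0    6     1 ]
Multiply r2 by -1.
  [ 1  -1/5  2/5  -2/5 ]
  [ 0     0    1     0 ]
  [ 0     0    6     1 ]
Subtract 6 times r2 from r3.
  [ 1  -1/5  2/5  -2/5 ]
  [ 0     0    1     0 ]
  [ 0     0    0     1 ]
Add 2/5 times r3 to r1.
  [ 1  -1/5  2/5  0 ]
  [ 0     0    1  0 ]
  [ 0     0    0  1 ]
Subtract 2/5 times r2 from r1.
  [ 1  -1/5  0  0 ]
  [ 0     0  1  0 ]
  [ 0     0  0  1 ]

-1/5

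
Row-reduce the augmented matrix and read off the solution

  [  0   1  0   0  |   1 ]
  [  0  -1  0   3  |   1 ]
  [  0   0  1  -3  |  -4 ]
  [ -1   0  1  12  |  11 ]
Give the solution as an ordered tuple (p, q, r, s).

(-5, 1, -2, 2/3)

r1 <-> r4
  [ -1   0  1  12  |  11 ]
  [  0  -1  0   3  |   1 ]
  [  0   0  1  -3  |  -4 ]
  [  0   1  0   0  |   1 ]
r1 := -1·r1
  [ 1   0  -1  -12  |  -11 ]
  [ 0  -1   0    3  |    1 ]
  [ 0   0   1   -3  |   -4 ]
  [ 0   1   0    0  |    1 ]
r2 := -1·r2
  [ 1  0  -1  -12  |  -11 ]
  [ 0  1   0   -3  |   -1 ]
  [ 0  0   1   -3  |   -4 ]
  [ 0  1   0    0  |    1 ]
r4 := r4 − r2
  [ 1  0  -1  -12  |  -11 ]
  [ 0  1   0   -3  |   -1 ]
  [ 0  0   1   -3  |   -4 ]
  [ 0  0   0    3  |    2 ]
r4 := 1/3·r4
  [ 1  0  -1  -12  |  -11 ]
  [ 0  1   0   -3  |   -1 ]
  [ 0  0   1   -3  |   -4 ]
  [ 0  0   0    1  |  2/3 ]
r3 := r3 + 3·r4
  [ 1  0  -1  -12  |  -11 ]
  [ 0  1   0   -3  |   -1 ]
  [ 0  0   1    0  |   -2 ]
  [ 0  0   0    1  |  2/3 ]
r2 := r2 + 3·r4
  [ 1  0  -1  -12  |  -11 ]
  [ 0  1   0    0  |    1 ]
  [ 0  0   1    0  |   -2 ]
  [ 0  0   0    1  |  2/3 ]
r1 := r1 + 12·r4
  [ 1  0  -1  0  |   -3 ]
  [ 0  1   0  0  |    1 ]
  [ 0  0   1  0  |   -2 ]
  [ 0  0   0  1  |  2/3 ]
r1 := r1 + r3
  [ 1  0  0  0  |   -5 ]
  [ 0  1  0  0  |    1 ]
  [ 0  0  1  0  |   -2 ]
  [ 0  0  0  1  |  2/3 ]
Reading off the last column: p = -5, q = 1, r = -2, s = 2/3.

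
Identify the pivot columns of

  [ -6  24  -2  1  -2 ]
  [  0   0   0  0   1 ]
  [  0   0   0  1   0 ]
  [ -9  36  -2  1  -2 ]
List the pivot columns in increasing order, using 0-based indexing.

0, 2, 3, 4

r1 -> -1/6·r1
r4 -> r4 + 9·r1
r2 <=> r4
r2 -> r2 − r4
r1 -> r1 − 1/3·r4
r2 -> r2 + 1/2·r3
r1 -> r1 + 1/6·r3
r1 -> r1 − 1/3·r2
Pivot columns are the columns containing a leading 1.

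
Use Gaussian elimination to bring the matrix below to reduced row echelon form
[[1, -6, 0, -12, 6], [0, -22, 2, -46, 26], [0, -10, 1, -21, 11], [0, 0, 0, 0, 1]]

ρ2 -> -1/22·ρ2
  [ 1   -6      0    -12       6 ]
  [ 0    1  -1/11  23/11  -13/11 ]
  [ 0  -10      1    -21      11 ]
  [ 0    0      0      0       1 ]
ρ3 -> ρ3 + 10·ρ2
  [ 1  -6      0    -12       6 ]
  [ 0   1  -1/11  23/11  -13/11 ]
  [ 0   0   1/11  -1/11   -9/11 ]
  [ 0   0      0      0       1 ]
ρ3 -> 11·ρ3
  [ 1  -6      0    -12       6 ]
  [ 0   1  -1/11  23/11  -13/11 ]
  [ 0   0      1     -1      -9 ]
  [ 0   0      0      0       1 ]
ρ3 -> ρ3 + 9·ρ4
  [ 1  -6      0    -12       6 ]
  [ 0   1  -1/11  23/11  -13/11 ]
  [ 0   0      1     -1       0 ]
  [ 0   0      0      0       1 ]
ρ2 -> ρ2 + 13/11·ρ4
  [ 1  -6      0    -12  6 ]
  [ 0   1  -1/11  23/11  0 ]
  [ 0   0      1     -1  0 ]
  [ 0   0      0      0  1 ]
ρ1 -> ρ1 − 6·ρ4
  [ 1  -6      0    -12  0 ]
  [ 0   1  -1/11  23/11  0 ]
  [ 0   0      1     -1  0 ]
  [ 0   0      0      0  1 ]
ρ2 -> ρ2 + 1/11·ρ3
  [ 1  -6  0  -12  0 ]
  [ 0   1  0    2  0 ]
  [ 0   0  1   -1  0 ]
  [ 0   0  0    0  1 ]
ρ1 -> ρ1 + 6·ρ2
  [ 1  0  0   0  0 ]
  [ 0  1  0   2  0 ]
  [ 0  0  1  -1  0 ]
  [ 0  0  0   0  1 ]

[[1, 0, 0, 0, 0], [0, 1, 0, 2, 0], [0, 0, 1, -1, 0], [0, 0, 0, 0, 1]]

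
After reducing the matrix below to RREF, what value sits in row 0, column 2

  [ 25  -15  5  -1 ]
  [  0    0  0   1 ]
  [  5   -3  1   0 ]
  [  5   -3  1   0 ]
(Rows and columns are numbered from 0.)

1/5

R1 -> 1/25·R1
  [ 1  -3/5  1/5  -1/25 ]
  [ 0     0    0      1 ]
  [ 5    -3    1      0 ]
  [ 5    -3    1      0 ]
R3 -> R3 − 5·R1
  [ 1  -3/5  1/5  -1/25 ]
  [ 0     0    0      1 ]
  [ 0     0    0    1/5 ]
  [ 5    -3    1      0 ]
R4 -> R4 − 5·R1
  [ 1  -3/5  1/5  -1/25 ]
  [ 0     0    0      1 ]
  [ 0     0    0    1/5 ]
  [ 0     0    0    1/5 ]
R3 -> R3 − 1/5·R2
  [ 1  -3/5  1/5  -1/25 ]
  [ 0     0    0      1 ]
  [ 0     0    0      0 ]
  [ 0     0    0    1/5 ]
R4 -> R4 − 1/5·R2
  [ 1  -3/5  1/5  -1/25 ]
  [ 0     0    0      1 ]
  [ 0     0    0      0 ]
  [ 0     0    0      0 ]
R1 -> R1 + 1/25·R2
  [ 1  -3/5  1/5  0 ]
  [ 0     0    0  1 ]
  [ 0     0    0  0 ]
  [ 0     0    0  0 ]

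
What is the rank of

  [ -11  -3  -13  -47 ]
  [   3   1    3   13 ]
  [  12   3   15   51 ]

ρ1 := -1/11·ρ1
ρ2 := ρ2 − 3·ρ1
ρ3 := ρ3 − 12·ρ1
ρ2 := 11/2·ρ2
ρ3 := ρ3 + 3/11·ρ2
ρ1 := ρ1 − 3/11·ρ2
The reduced form has 2 nonzero rows.

rank = 2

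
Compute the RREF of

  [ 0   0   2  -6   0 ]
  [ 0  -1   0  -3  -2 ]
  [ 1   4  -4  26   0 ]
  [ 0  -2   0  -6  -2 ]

R1 <-> R3
  [ 1   4  -4  26   0 ]
  [ 0  -1   0  -3  -2 ]
  [ 0   0   2  -6   0 ]
  [ 0  -2   0  -6  -2 ]
R2 → -1·R2
  [ 1   4  -4  26   0 ]
  [ 0   1   0   3   2 ]
  [ 0   0   2  -6   0 ]
  [ 0  -2   0  -6  -2 ]
R4 → R4 + 2·R2
  [ 1  4  -4  26  0 ]
  [ 0  1   0   3  2 ]
  [ 0  0   2  -6  0 ]
  [ 0  0   0   0  2 ]
R3 → 1/2·R3
  [ 1  4  -4  26  0 ]
  [ 0  1   0   3  2 ]
  [ 0  0   1  -3  0 ]
  [ 0  0   0   0  2 ]
R4 → 1/2·R4
  [ 1  4  -4  26  0 ]
  [ 0  1   0   3  2 ]
  [ 0  0   1  -3  0 ]
  [ 0  0   0   0  1 ]
R2 → R2 − 2·R4
  [ 1  4  -4  26  0 ]
  [ 0  1   0   3  0 ]
  [ 0  0   1  -3  0 ]
  [ 0  0   0   0  1 ]
R1 → R1 + 4·R3
  [ 1  4  0  14  0 ]
  [ 0  1  0   3  0 ]
  [ 0  0  1  -3  0 ]
  [ 0  0  0   0  1 ]
R1 → R1 − 4·R2
  [ 1  0  0   2  0 ]
  [ 0  1  0   3  0 ]
  [ 0  0  1  -3  0 ]
  [ 0  0  0   0  1 ]

[[1, 0, 0, 2, 0], [0, 1, 0, 3, 0], [0, 0, 1, -3, 0], [0, 0, 0, 0, 1]]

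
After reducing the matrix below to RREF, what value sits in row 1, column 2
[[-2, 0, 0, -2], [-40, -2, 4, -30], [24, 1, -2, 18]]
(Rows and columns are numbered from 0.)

r1 := -1/2·r1
  [   1   0   0    1 ]
  [ -40  -2   4  -30 ]
  [  24   1  -2   18 ]
r2 := r2 + 40·r1
  [  1   0   0   1 ]
  [  0  -2   4  10 ]
  [ 24   1  -2  18 ]
r3 := r3 − 24·r1
  [ 1   0   0   1 ]
  [ 0  -2   4  10 ]
  [ 0   1  -2  -6 ]
r2 := -1/2·r2
  [ 1  0   0   1 ]
  [ 0  1  -2  -5 ]
  [ 0  1  -2  -6 ]
r3 := r3 − r2
  [ 1  0   0   1 ]
  [ 0  1  -2  -5 ]
  [ 0  0   0  -1 ]
r3 := -1·r3
  [ 1  0   0   1 ]
  [ 0  1  -2  -5 ]
  [ 0  0   0   1 ]
r2 := r2 + 5·r3
  [ 1  0   0  1 ]
  [ 0  1  -2  0 ]
  [ 0  0   0  1 ]
r1 := r1 − r3
  [ 1  0   0  0 ]
  [ 0  1  -2  0 ]
  [ 0  0   0  1 ]

-2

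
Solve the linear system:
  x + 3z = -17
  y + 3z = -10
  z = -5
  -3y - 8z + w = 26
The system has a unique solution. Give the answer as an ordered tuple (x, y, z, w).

Form the augmented matrix and row-reduce:
  [ 1   0   3  0  |  -17 ]
  [ 0   1   3  0  |  -10 ]
  [ 0   0   1  0  |   -5 ]
  [ 0  -3  -8  1  |   26 ]
Add 3 times ρ2 to ρ4.
  [ 1  0  3  0  |  -17 ]
  [ 0  1  3  0  |  -10 ]
  [ 0  0  1  0  |   -5 ]
  [ 0  0  1  1  |   -4 ]
Subtract ρ3 from ρ4.
  [ 1  0  3  0  |  -17 ]
  [ 0  1  3  0  |  -10 ]
  [ 0  0  1  0  |   -5 ]
  [ 0  0  0  1  |    1 ]
Subtract 3 times ρ3 from ρ2.
  [ 1  0  3  0  |  -17 ]
  [ 0  1  0  0  |    5 ]
  [ 0  0  1  0  |   -5 ]
  [ 0  0  0  1  |    1 ]
Subtract 3 times ρ3 from ρ1.
  [ 1  0  0  0  |  -2 ]
  [ 0  1  0  0  |   5 ]
  [ 0  0  1  0  |  -5 ]
  [ 0  0  0  1  |   1 ]
Reading off the last column: x = -2, y = 5, z = -5, w = 1.

(-2, 5, -5, 1)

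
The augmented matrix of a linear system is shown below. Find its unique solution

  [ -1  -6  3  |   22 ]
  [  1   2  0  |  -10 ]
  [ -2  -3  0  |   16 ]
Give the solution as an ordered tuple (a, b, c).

(-2, -4, -4/3)

Multiply r1 by -1.
  [  1   6  -3  |  -22 ]
  [  1   2   0  |  -10 ]
  [ -2  -3   0  |   16 ]
Subtract r1 from r2.
  [  1   6  -3  |  -22 ]
  [  0  -4   3  |   12 ]
  [ -2  -3   0  |   16 ]
Add 2 times r1 to r3.
  [ 1   6  -3  |  -22 ]
  [ 0  -4   3  |   12 ]
  [ 0   9  -6  |  -28 ]
Multiply r2 by -1/4.
  [ 1  6    -3  |  -22 ]
  [ 0  1  -3/4  |   -3 ]
  [ 0  9    -6  |  -28 ]
Subtract 9 times r2 from r3.
  [ 1  6    -3  |  -22 ]
  [ 0  1  -3/4  |   -3 ]
  [ 0  0   3/4  |   -1 ]
Multiply r3 by 4/3.
  [ 1  6    -3  |   -22 ]
  [ 0  1  -3/4  |    -3 ]
  [ 0  0     1  |  -4/3 ]
Add 3/4 times r3 to r2.
  [ 1  6  -3  |   -22 ]
  [ 0  1   0  |    -4 ]
  [ 0  0   1  |  -4/3 ]
Add 3 times r3 to r1.
  [ 1  6  0  |   -26 ]
  [ 0  1  0  |    -4 ]
  [ 0  0  1  |  -4/3 ]
Subtract 6 times r2 from r1.
  [ 1  0  0  |    -2 ]
  [ 0  1  0  |    -4 ]
  [ 0  0  1  |  -4/3 ]
Reading off the last column: a = -2, b = -4, c = -4/3.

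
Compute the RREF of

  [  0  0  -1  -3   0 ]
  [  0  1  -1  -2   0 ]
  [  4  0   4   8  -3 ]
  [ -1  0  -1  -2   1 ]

[[1, 0, 0, -1, 0], [0, 1, 0, 1, 0], [0, 0, 1, 3, 0], [0, 0, 0, 0, 1]]

R1 <=> R3
  [  4  0   4   8  -3 ]
  [  0  1  -1  -2   0 ]
  [  0  0  -1  -3   0 ]
  [ -1  0  -1  -2   1 ]
R1 → 1/4·R1
  [  1  0   1   2  -3/4 ]
  [  0  1  -1  -2     0 ]
  [  0  0  -1  -3     0 ]
  [ -1  0  -1  -2     1 ]
R4 → R4 + R1
  [ 1  0   1   2  -3/4 ]
  [ 0  1  -1  -2     0 ]
  [ 0  0  -1  -3     0 ]
  [ 0  0   0   0   1/4 ]
R3 → -1·R3
  [ 1  0   1   2  -3/4 ]
  [ 0  1  -1  -2     0 ]
  [ 0  0   1   3     0 ]
  [ 0  0   0   0   1/4 ]
R4 → 4·R4
  [ 1  0   1   2  -3/4 ]
  [ 0  1  -1  -2     0 ]
  [ 0  0   1   3     0 ]
  [ 0  0   0   0     1 ]
R1 → R1 + 3/4·R4
  [ 1  0   1   2  0 ]
  [ 0  1  -1  -2  0 ]
  [ 0  0   1   3  0 ]
  [ 0  0   0   0  1 ]
R2 → R2 + R3
  [ 1  0  1  2  0 ]
  [ 0  1  0  1  0 ]
  [ 0  0  1  3  0 ]
  [ 0  0  0  0  1 ]
R1 → R1 − R3
  [ 1  0  0  -1  0 ]
  [ 0  1  0   1  0 ]
  [ 0  0  1   3  0 ]
  [ 0  0  0   0  1 ]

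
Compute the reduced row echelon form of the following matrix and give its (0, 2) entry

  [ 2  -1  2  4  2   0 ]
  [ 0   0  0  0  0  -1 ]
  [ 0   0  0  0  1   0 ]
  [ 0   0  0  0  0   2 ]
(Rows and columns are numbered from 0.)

1

R1 := 1/2·R1
R2 <-> R3
R3 := -1·R3
R4 := R4 − 2·R3
R1 := R1 − R2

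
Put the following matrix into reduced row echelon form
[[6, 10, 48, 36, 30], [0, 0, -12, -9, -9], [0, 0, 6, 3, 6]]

R1 → 1/6·R1
  [ 1  5/3    8   6   5 ]
  [ 0    0  -12  -9  -9 ]
  [ 0    0    6   3   6 ]
R2 → -1/12·R2
  [ 1  5/3  8    6    5 ]
  [ 0    0  1  3/4  3/4 ]
  [ 0    0  6    3    6 ]
R3 → R3 − 6·R2
  [ 1  5/3  8     6    5 ]
  [ 0    0  1   3/4  3/4 ]
  [ 0    0  0  -3/2  3/2 ]
R3 → -2/3·R3
  [ 1  5/3  8    6    5 ]
  [ 0    0  1  3/4  3/4 ]
  [ 0    0  0    1   -1 ]
R2 → R2 − 3/4·R3
  [ 1  5/3  8  6    5 ]
  [ 0    0  1  0  3/2 ]
  [ 0    0  0  1   -1 ]
R1 → R1 − 6·R3
  [ 1  5/3  8  0   11 ]
  [ 0    0  1  0  3/2 ]
  [ 0    0  0  1   -1 ]
R1 → R1 − 8·R2
  [ 1  5/3  0  0   -1 ]
  [ 0    0  1  0  3/2 ]
  [ 0    0  0  1   -1 ]

[[1, 5/3, 0, 0, -1], [0, 0, 1, 0, 3/2], [0, 0, 0, 1, -1]]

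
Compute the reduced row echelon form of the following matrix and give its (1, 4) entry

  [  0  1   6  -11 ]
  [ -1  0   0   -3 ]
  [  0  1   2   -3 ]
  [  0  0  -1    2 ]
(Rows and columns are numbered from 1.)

3

r1 <=> r2
  [ -1  0   0   -3 ]
  [  0  1   6  -11 ]
  [  0  1   2   -3 ]
  [  0  0  -1    2 ]
r1 -> -1·r1
  [ 1  0   0    3 ]
  [ 0  1   6  -11 ]
  [ 0  1   2   -3 ]
  [ 0  0  -1    2 ]
r3 -> r3 − r2
  [ 1  0   0    3 ]
  [ 0  1   6  -11 ]
  [ 0  0  -4    8 ]
  [ 0  0  -1    2 ]
r3 -> -1/4·r3
  [ 1  0   0    3 ]
  [ 0  1   6  -11 ]
  [ 0  0   1   -2 ]
  [ 0  0  -1    2 ]
r4 -> r4 + r3
  [ 1  0  0    3 ]
  [ 0  1  6  -11 ]
  [ 0  0  1   -2 ]
  [ 0  0  0    0 ]
r2 -> r2 − 6·r3
  [ 1  0  0   3 ]
  [ 0  1  0   1 ]
  [ 0  0  1  -2 ]
  [ 0  0  0   0 ]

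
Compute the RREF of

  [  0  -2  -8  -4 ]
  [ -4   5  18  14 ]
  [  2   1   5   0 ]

ρ1 <-> ρ2
  [ -4   5  18  14 ]
  [  0  -2  -8  -4 ]
  [  2   1   5   0 ]
ρ1 ← -1/4·ρ1
  [ 1  -5/4  -9/2  -7/2 ]
  [ 0    -2    -8    -4 ]
  [ 2     1     5     0 ]
ρ3 ← ρ3 − 2·ρ1
  [ 1  -5/4  -9/2  -7/2 ]
  [ 0    -2    -8    -4 ]
  [ 0   7/2    14     7 ]
ρ2 ← -1/2·ρ2
  [ 1  -5/4  -9/2  -7/2 ]
  [ 0     1     4     2 ]
  [ 0   7/2    14     7 ]
ρ3 ← ρ3 − 7/2·ρ2
  [ 1  -5/4  -9/2  -7/2 ]
  [ 0     1     4     2 ]
  [ 0     0     0     0 ]
ρ1 ← ρ1 + 5/4·ρ2
  [ 1  0  1/2  -1 ]
  [ 0  1    4   2 ]
  [ 0  0    0   0 ]

[[1, 0, 1/2, -1], [0, 1, 4, 2], [0, 0, 0, 0]]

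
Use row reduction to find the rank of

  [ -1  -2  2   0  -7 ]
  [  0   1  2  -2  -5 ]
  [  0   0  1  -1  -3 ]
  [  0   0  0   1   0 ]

rank = 4

r1 := -1·r1
  [ 1  2  -2   0   7 ]
  [ 0  1   2  -2  -5 ]
  [ 0  0   1  -1  -3 ]
  [ 0  0   0   1   0 ]
r3 := r3 + r4
  [ 1  2  -2   0   7 ]
  [ 0  1   2  -2  -5 ]
  [ 0  0   1   0  -3 ]
  [ 0  0   0   1   0 ]
r2 := r2 + 2·r4
  [ 1  2  -2  0   7 ]
  [ 0  1   2  0  -5 ]
  [ 0  0   1  0  -3 ]
  [ 0  0   0  1   0 ]
r2 := r2 − 2·r3
  [ 1  2  -2  0   7 ]
  [ 0  1   0  0   1 ]
  [ 0  0   1  0  -3 ]
  [ 0  0   0  1   0 ]
r1 := r1 + 2·r3
  [ 1  2  0  0   1 ]
  [ 0  1  0  0   1 ]
  [ 0  0  1  0  -3 ]
  [ 0  0  0  1   0 ]
r1 := r1 − 2·r2
  [ 1  0  0  0  -1 ]
  [ 0  1  0  0   1 ]
  [ 0  0  1  0  -3 ]
  [ 0  0  0  1   0 ]
The reduced form has 4 nonzero rows.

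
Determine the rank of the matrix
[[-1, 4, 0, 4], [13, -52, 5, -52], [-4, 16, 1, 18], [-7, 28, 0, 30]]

rank = 3

r1 -> -1·r1
  [  1   -4  0   -4 ]
  [ 13  -52  5  -52 ]
  [ -4   16  1   18 ]
  [ -7   28  0   30 ]
r2 -> r2 − 13·r1
  [  1  -4  0  -4 ]
  [  0   0  5   0 ]
  [ -4  16  1  18 ]
  [ -7  28  0  30 ]
r3 -> r3 + 4·r1
  [  1  -4  0  -4 ]
  [  0   0  5   0 ]
  [  0   0  1   2 ]
  [ -7  28  0  30 ]
r4 -> r4 + 7·r1
  [ 1  -4  0  -4 ]
  [ 0   0  5   0 ]
  [ 0   0  1   2 ]
  [ 0   0  0   2 ]
r2 -> 1/5·r2
  [ 1  -4  0  -4 ]
  [ 0   0  1   0 ]
  [ 0   0  1   2 ]
  [ 0   0  0   2 ]
r3 -> r3 − r2
  [ 1  -4  0  -4 ]
  [ 0   0  1   0 ]
  [ 0   0  0   2 ]
  [ 0   0  0   2 ]
r3 -> 1/2·r3
  [ 1  -4  0  -4 ]
  [ 0   0  1   0 ]
  [ 0   0  0   1 ]
  [ 0   0  0   2 ]
r4 -> r4 − 2·r3
  [ 1  -4  0  -4 ]
  [ 0   0  1   0 ]
  [ 0   0  0   1 ]
  [ 0   0  0   0 ]
r1 -> r1 + 4·r3
  [ 1  -4  0  0 ]
  [ 0   0  1  0 ]
  [ 0   0  0  1 ]
  [ 0   0  0  0 ]
The reduced form has 3 nonzero rows.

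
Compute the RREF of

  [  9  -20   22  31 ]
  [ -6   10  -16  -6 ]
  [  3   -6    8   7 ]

[[1, 0, 0, -3], [0, 1, 0, -4], [0, 0, 1, -1]]

R1 ← 1/9·R1
  [  1  -20/9  22/9  31/9 ]
  [ -6     10   -16    -6 ]
  [  3     -6     8     7 ]
R2 ← R2 + 6·R1
  [ 1  -20/9  22/9  31/9 ]
  [ 0  -10/3  -4/3  44/3 ]
  [ 3     -6     8     7 ]
R3 ← R3 − 3·R1
  [ 1  -20/9  22/9   31/9 ]
  [ 0  -10/3  -4/3   44/3 ]
  [ 0    2/3   2/3  -10/3 ]
R2 ← -3/10·R2
  [ 1  -20/9  22/9   31/9 ]
  [ 0      1   2/5  -22/5 ]
  [ 0    2/3   2/3  -10/3 ]
R3 ← R3 − 2/3·R2
  [ 1  -20/9  22/9   31/9 ]
  [ 0      1   2/5  -22/5 ]
  [ 0      0   2/5   -2/5 ]
R3 ← 5/2·R3
  [ 1  -20/9  22/9   31/9 ]
  [ 0      1   2/5  -22/5 ]
  [ 0      0     1     -1 ]
R2 ← R2 − 2/5·R3
  [ 1  -20/9  22/9  31/9 ]
  [ 0      1     0    -4 ]
  [ 0      0     1    -1 ]
R1 ← R1 − 22/9·R3
  [ 1  -20/9  0  53/9 ]
  [ 0      1  0    -4 ]
  [ 0      0  1    -1 ]
R1 ← R1 + 20/9·R2
  [ 1  0  0  -3 ]
  [ 0  1  0  -4 ]
  [ 0  0  1  -1 ]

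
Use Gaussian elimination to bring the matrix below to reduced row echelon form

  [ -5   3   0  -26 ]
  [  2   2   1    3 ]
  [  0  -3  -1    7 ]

[[1, 0, 0, 4], [0, 1, 0, -2], [0, 0, 1, -1]]

r1 -> -1/5·r1
  [ 1  -3/5   0  26/5 ]
  [ 2     2   1     3 ]
  [ 0    -3  -1     7 ]
r2 -> r2 − 2·r1
  [ 1  -3/5   0   26/5 ]
  [ 0  16/5   1  -37/5 ]
  [ 0    -3  -1      7 ]
r2 -> 5/16·r2
  [ 1  -3/5     0    26/5 ]
  [ 0     1  5/16  -37/16 ]
  [ 0    -3    -1       7 ]
r3 -> r3 + 3·r2
  [ 1  -3/5      0    26/5 ]
  [ 0     1   5/16  -37/16 ]
  [ 0     0  -1/16    1/16 ]
r3 -> -16·r3
  [ 1  -3/5     0    26/5 ]
  [ 0     1  5/16  -37/16 ]
  [ 0     0     1      -1 ]
r2 -> r2 − 5/16·r3
  [ 1  -3/5  0  26/5 ]
  [ 0     1  0    -2 ]
  [ 0     0  1    -1 ]
r1 -> r1 + 3/5·r2
  [ 1  0  0   4 ]
  [ 0  1  0  -2 ]
  [ 0  0  1  -1 ]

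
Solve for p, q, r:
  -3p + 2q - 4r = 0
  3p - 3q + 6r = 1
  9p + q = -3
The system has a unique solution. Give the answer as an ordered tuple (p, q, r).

(-2/3, 3, 2)

Form the augmented matrix and row-reduce:
  [ -3   2  -4  |   0 ]
  [  3  -3   6  |   1 ]
  [  9   1   0  |  -3 ]
Multiply R1 by -1/3.
  [ 1  -2/3  4/3  |   0 ]
  [ 3    -3    6  |   1 ]
  [ 9     1    0  |  -3 ]
Subtract 3 times R1 from R2.
  [ 1  -2/3  4/3  |   0 ]
  [ 0    -1    2  |   1 ]
  [ 9     1    0  |  -3 ]
Subtract 9 times R1 from R3.
  [ 1  -2/3  4/3  |   0 ]
  [ 0    -1    2  |   1 ]
  [ 0     7  -12  |  -3 ]
Multiply R2 by -1.
  [ 1  -2/3  4/3  |   0 ]
  [ 0     1   -2  |  -1 ]
  [ 0     7  -12  |  -3 ]
Subtract 7 times R2 from R3.
  [ 1  -2/3  4/3  |   0 ]
  [ 0     1   -2  |  -1 ]
  [ 0     0    2  |   4 ]
Multiply R3 by 1/2.
  [ 1  -2/3  4/3  |   0 ]
  [ 0     1   -2  |  -1 ]
  [ 0     0    1  |   2 ]
Add 2 times R3 to R2.
  [ 1  -2/3  4/3  |  0 ]
  [ 0     1    0  |  3 ]
  [ 0     0    1  |  2 ]
Subtract 4/3 times R3 from R1.
  [ 1  -2/3  0  |  -8/3 ]
  [ 0     1  0  |     3 ]
  [ 0     0  1  |     2 ]
Add 2/3 times R2 to R1.
  [ 1  0  0  |  -2/3 ]
  [ 0  1  0  |     3 ]
  [ 0  0  1  |     2 ]
Reading off the last column: p = -2/3, q = 3, r = 2.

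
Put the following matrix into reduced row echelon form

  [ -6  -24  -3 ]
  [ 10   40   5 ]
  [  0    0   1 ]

[[1, 4, 0], [0, 0, 1], [0, 0, 0]]

ρ1 ← -1/6·ρ1
  [  1   4  1/2 ]
  [ 10  40    5 ]
  [  0   0    1 ]
ρ2 ← ρ2 − 10·ρ1
  [ 1  4  1/2 ]
  [ 0  0    0 ]
  [ 0  0    1 ]
ρ2 <-> ρ3
  [ 1  4  1/2 ]
  [ 0  0    1 ]
  [ 0  0    0 ]
ρ1 ← ρ1 − 1/2·ρ2
  [ 1  4  0 ]
  [ 0  0  1 ]
  [ 0  0  0 ]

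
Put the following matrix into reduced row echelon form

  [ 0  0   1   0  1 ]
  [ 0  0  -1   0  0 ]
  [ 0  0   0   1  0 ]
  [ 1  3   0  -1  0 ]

[[1, 3, 0, 0, 0], [0, 0, 1, 0, 0], [0, 0, 0, 1, 0], [0, 0, 0, 0, 1]]

r1 <-> r4
  [ 1  3   0  -1  0 ]
  [ 0  0  -1   0  0 ]
  [ 0  0   0   1  0 ]
  [ 0  0   1   0  1 ]
r2 ← -1·r2
  [ 1  3  0  -1  0 ]
  [ 0  0  1   0  0 ]
  [ 0  0  0   1  0 ]
  [ 0  0  1   0  1 ]
r4 ← r4 − r2
  [ 1  3  0  -1  0 ]
  [ 0  0  1   0  0 ]
  [ 0  0  0   1  0 ]
  [ 0  0  0   0  1 ]
r1 ← r1 + r3
  [ 1  3  0  0  0 ]
  [ 0  0  1  0  0 ]
  [ 0  0  0  1  0 ]
  [ 0  0  0  0  1 ]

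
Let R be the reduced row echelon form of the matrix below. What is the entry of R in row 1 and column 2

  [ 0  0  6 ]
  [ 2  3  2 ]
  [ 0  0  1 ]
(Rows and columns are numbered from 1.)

3/2

r1 <-> r2
  [ 2  3  2 ]
  [ 0  0  6 ]
  [ 0  0  1 ]
r1 → 1/2·r1
  [ 1  3/2  1 ]
  [ 0    0  6 ]
  [ 0    0  1 ]
r2 → 1/6·r2
  [ 1  3/2  1 ]
  [ 0    0  1 ]
  [ 0    0  1 ]
r3 → r3 − r2
  [ 1  3/2  1 ]
  [ 0    0  1 ]
  [ 0    0  0 ]
r1 → r1 − r2
  [ 1  3/2  0 ]
  [ 0    0  1 ]
  [ 0    0  0 ]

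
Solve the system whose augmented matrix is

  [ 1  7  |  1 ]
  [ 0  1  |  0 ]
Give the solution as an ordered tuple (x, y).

(1, 0)

R1 := R1 − 7·R2
Reading off the last column: x = 1, y = 0.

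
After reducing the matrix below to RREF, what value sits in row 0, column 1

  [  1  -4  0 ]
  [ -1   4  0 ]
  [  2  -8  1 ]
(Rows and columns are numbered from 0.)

-4

Add ρ1 to ρ2.
Subtract 2 times ρ1 from ρ3.
Swap ρ2 and ρ3.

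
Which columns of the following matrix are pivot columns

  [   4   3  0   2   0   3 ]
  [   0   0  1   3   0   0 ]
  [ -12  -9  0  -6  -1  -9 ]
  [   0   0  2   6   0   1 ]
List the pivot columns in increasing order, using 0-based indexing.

R1 → 1/4·R1
  [   1  3/4  0  1/2   0  3/4 ]
  [   0    0  1    3   0    0 ]
  [ -12   -9  0   -6  -1   -9 ]
  [   0    0  2    6   0    1 ]
R3 → R3 + 12·R1
  [ 1  3/4  0  1/2   0  3/4 ]
  [ 0    0  1    3   0    0 ]
  [ 0    0  0    0  -1    0 ]
  [ 0    0  2    6   0    1 ]
R4 → R4 − 2·R2
  [ 1  3/4  0  1/2   0  3/4 ]
  [ 0    0  1    3   0    0 ]
  [ 0    0  0    0  -1    0 ]
  [ 0    0  0    0   0    1 ]
R3 → -1·R3
  [ 1  3/4  0  1/2  0  3/4 ]
  [ 0    0  1    3  0    0 ]
  [ 0    0  0    0  1    0 ]
  [ 0    0  0    0  0    1 ]
R1 → R1 − 3/4·R4
  [ 1  3/4  0  1/2  0  0 ]
  [ 0    0  1    3  0  0 ]
  [ 0    0  0    0  1  0 ]
  [ 0    0  0    0  0  1 ]
Pivot columns are the columns containing a leading 1.

0, 2, 4, 5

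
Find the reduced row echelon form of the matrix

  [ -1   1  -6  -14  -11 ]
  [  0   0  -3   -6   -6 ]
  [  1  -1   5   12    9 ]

Multiply r1 by -1.
  [ 1  -1   6  14  11 ]
  [ 0   0  -3  -6  -6 ]
  [ 1  -1   5  12   9 ]
Subtract r1 from r3.
  [ 1  -1   6  14  11 ]
  [ 0   0  -3  -6  -6 ]
  [ 0   0  -1  -2  -2 ]
Multiply r2 by -1/3.
  [ 1  -1   6  14  11 ]
  [ 0   0   1   2   2 ]
  [ 0   0  -1  -2  -2 ]
Add r2 to r3.
  [ 1  -1  6  14  11 ]
  [ 0   0  1   2   2 ]
  [ 0   0  0   0   0 ]
Subtract 6 times r2 from r1.
  [ 1  -1  0  2  -1 ]
  [ 0   0  1  2   2 ]
  [ 0   0  0  0   0 ]

[[1, -1, 0, 2, -1], [0, 0, 1, 2, 2], [0, 0, 0, 0, 0]]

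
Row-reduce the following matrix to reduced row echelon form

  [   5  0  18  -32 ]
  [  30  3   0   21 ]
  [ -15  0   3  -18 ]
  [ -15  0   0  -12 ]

[[1, 0, 0, 4/5], [0, 1, 0, -1], [0, 0, 1, -2], [0, 0, 0, 0]]

r1 := 1/5·r1
r2 := r2 − 30·r1
r3 := r3 + 15·r1
r4 := r4 + 15·r1
r2 := 1/3·r2
r3 := 1/57·r3
r4 := r4 − 54·r3
r2 := r2 + 36·r3
r1 := r1 − 18/5·r3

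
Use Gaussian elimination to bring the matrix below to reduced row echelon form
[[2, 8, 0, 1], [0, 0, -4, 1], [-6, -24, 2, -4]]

[[1, 4, 0, 0], [0, 0, 1, 0], [0, 0, 0, 1]]

Multiply ρ1 by 1/2.
Add 6 times ρ1 to ρ3.
Multiply ρ2 by -1/4.
Subtract 2 times ρ2 from ρ3.
Multiply ρ3 by -2.
Add 1/4 times ρ3 to ρ2.
Subtract 1/2 times ρ3 from ρ1.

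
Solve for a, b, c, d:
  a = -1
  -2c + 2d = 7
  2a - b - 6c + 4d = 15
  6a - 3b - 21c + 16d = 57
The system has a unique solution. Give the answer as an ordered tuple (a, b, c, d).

Form the augmented matrix and row-reduce:
  [ 1   0    0   0  |  -1 ]
  [ 0   0   -2   2  |   7 ]
  [ 2  -1   -6   4  |  15 ]
  [ 6  -3  -21  16  |  57 ]
ρ3 -> ρ3 − 2·ρ1
  [ 1   0    0   0  |  -1 ]
  [ 0   0   -2   2  |   7 ]
  [ 0  -1   -6   4  |  17 ]
  [ 6  -3  -21  16  |  57 ]
ρ4 -> ρ4 − 6·ρ1
  [ 1   0    0   0  |  -1 ]
  [ 0   0   -2   2  |   7 ]
  [ 0  -1   -6   4  |  17 ]
  [ 0  -3  -21  16  |  63 ]
ρ2 <-> ρ3
  [ 1   0    0   0  |  -1 ]
  [ 0  -1   -6   4  |  17 ]
  [ 0   0   -2   2  |   7 ]
  [ 0  -3  -21  16  |  63 ]
ρ2 -> -1·ρ2
  [ 1   0    0   0  |   -1 ]
  [ 0   1    6  -4  |  -17 ]
  [ 0   0   -2   2  |    7 ]
  [ 0  -3  -21  16  |   63 ]
ρ4 -> ρ4 + 3·ρ2
  [ 1  0   0   0  |   -1 ]
  [ 0  1   6  -4  |  -17 ]
  [ 0  0  -2   2  |    7 ]
  [ 0  0  -3   4  |   12 ]
ρ3 -> -1/2·ρ3
  [ 1  0   0   0  |    -1 ]
  [ 0  1   6  -4  |   -17 ]
  [ 0  0   1  -1  |  -7/2 ]
  [ 0  0  -3   4  |    12 ]
ρ4 -> ρ4 + 3·ρ3
  [ 1  0  0   0  |    -1 ]
  [ 0  1  6  -4  |   -17 ]
  [ 0  0  1  -1  |  -7/2 ]
  [ 0  0  0   1  |   3/2 ]
ρ3 -> ρ3 + ρ4
  [ 1  0  0   0  |   -1 ]
  [ 0  1  6  -4  |  -17 ]
  [ 0  0  1   0  |   -2 ]
  [ 0  0  0   1  |  3/2 ]
ρ2 -> ρ2 + 4·ρ4
  [ 1  0  0  0  |   -1 ]
  [ 0  1  6  0  |  -11 ]
  [ 0  0  1  0  |   -2 ]
  [ 0  0  0  1  |  3/2 ]
ρ2 -> ρ2 − 6·ρ3
  [ 1  0  0  0  |   -1 ]
  [ 0  1  0  0  |    1 ]
  [ 0  0  1  0  |   -2 ]
  [ 0  0  0  1  |  3/2 ]
Reading off the last column: a = -1, b = 1, c = -2, d = 3/2.

(-1, 1, -2, 3/2)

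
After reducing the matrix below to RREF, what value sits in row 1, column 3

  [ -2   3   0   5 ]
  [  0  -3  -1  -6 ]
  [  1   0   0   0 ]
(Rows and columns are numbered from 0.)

5/3

Multiply r1 by -1/2.
  [ 1  -3/2   0  -5/2 ]
  [ 0    -3  -1    -6 ]
  [ 1     0   0     0 ]
Subtract r1 from r3.
  [ 1  -3/2   0  -5/2 ]
  [ 0    -3  -1    -6 ]
  [ 0   3/2   0   5/2 ]
Multiply r2 by -1/3.
  [ 1  -3/2    0  -5/2 ]
  [ 0     1  1/3     2 ]
  [ 0   3/2    0   5/2 ]
Subtract 3/2 times r2 from r3.
  [ 1  -3/2     0  -5/2 ]
  [ 0     1   1/3     2 ]
  [ 0     0  -1/2  -1/2 ]
Multiply r3 by -2.
  [ 1  -3/2    0  -5/2 ]
  [ 0     1  1/3     2 ]
  [ 0     0    1     1 ]
Subtract 1/3 times r3 from r2.
  [ 1  -3/2  0  -5/2 ]
  [ 0     1  0   5/3 ]
  [ 0     0  1     1 ]
Add 3/2 times r2 to r1.
  [ 1  0  0    0 ]
  [ 0  1  0  5/3 ]
  [ 0  0  1    1 ]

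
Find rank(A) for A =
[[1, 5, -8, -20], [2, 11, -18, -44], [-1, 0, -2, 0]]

rank = 2

ρ2 -> ρ2 − 2·ρ1
  [  1  5  -8  -20 ]
  [  0  1  -2   -4 ]
  [ -1  0  -2    0 ]
ρ3 -> ρ3 + ρ1
  [ 1  5   -8  -20 ]
  [ 0  1   -2   -4 ]
  [ 0  5  -10  -20 ]
ρ3 -> ρ3 − 5·ρ2
  [ 1  5  -8  -20 ]
  [ 0  1  -2   -4 ]
  [ 0  0   0    0 ]
ρ1 -> ρ1 − 5·ρ2
  [ 1  0   2   0 ]
  [ 0  1  -2  -4 ]
  [ 0  0   0   0 ]
The reduced form has 2 nonzero rows.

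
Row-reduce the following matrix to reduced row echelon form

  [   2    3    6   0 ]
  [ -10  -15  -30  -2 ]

ρ1 → 1/2·ρ1
  [   1  3/2    3   0 ]
  [ -10  -15  -30  -2 ]
ρ2 → ρ2 + 10·ρ1
  [ 1  3/2  3   0 ]
  [ 0    0  0  -2 ]
ρ2 → -1/2·ρ2
  [ 1  3/2  3  0 ]
  [ 0    0  0  1 ]

[[1, 3/2, 3, 0], [0, 0, 0, 1]]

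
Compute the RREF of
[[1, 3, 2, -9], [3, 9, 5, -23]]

r2 -> r2 − 3·r1
r2 -> -1·r2
r1 -> r1 − 2·r2

[[1, 3, 0, -1], [0, 0, 1, -4]]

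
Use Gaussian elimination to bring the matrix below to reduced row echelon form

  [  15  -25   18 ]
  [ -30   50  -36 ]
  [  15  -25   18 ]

[[1, -5/3, 6/5], [0, 0, 0], [0, 0, 0]]

Multiply R1 by 1/15.
  [   1  -5/3  6/5 ]
  [ -30    50  -36 ]
  [  15   -25   18 ]
Add 30 times R1 to R2.
  [  1  -5/3  6/5 ]
  [  0     0    0 ]
  [ 15   -25   18 ]
Subtract 15 times R1 from R3.
  [ 1  -5/3  6/5 ]
  [ 0     0    0 ]
  [ 0     0    0 ]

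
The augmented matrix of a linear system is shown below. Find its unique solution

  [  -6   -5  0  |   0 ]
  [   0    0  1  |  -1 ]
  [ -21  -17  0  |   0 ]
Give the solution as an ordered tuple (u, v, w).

(0, 0, -1)

r1 → -1/6·r1
  [   1  5/6  0  |   0 ]
  [   0    0  1  |  -1 ]
  [ -21  -17  0  |   0 ]
r3 → r3 + 21·r1
  [ 1  5/6  0  |   0 ]
  [ 0    0  1  |  -1 ]
  [ 0  1/2  0  |   0 ]
r2 ↔ r3
  [ 1  5/6  0  |   0 ]
  [ 0  1/2  0  |   0 ]
  [ 0    0  1  |  -1 ]
r2 → 2·r2
  [ 1  5/6  0  |   0 ]
  [ 0    1  0  |   0 ]
  [ 0    0  1  |  -1 ]
r1 → r1 − 5/6·r2
  [ 1  0  0  |   0 ]
  [ 0  1  0  |   0 ]
  [ 0  0  1  |  -1 ]
Reading off the last column: u = 0, v = 0, w = -1.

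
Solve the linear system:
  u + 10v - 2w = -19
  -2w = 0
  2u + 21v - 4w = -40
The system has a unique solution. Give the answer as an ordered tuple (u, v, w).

Form the augmented matrix and row-reduce:
  [ 1  10  -2  |  -19 ]
  [ 0   0  -2  |    0 ]
  [ 2  21  -4  |  -40 ]
r3 := r3 − 2·r1
  [ 1  10  -2  |  -19 ]
  [ 0   0  -2  |    0 ]
  [ 0   1   0  |   -2 ]
r2 ↔ r3
  [ 1  10  -2  |  -19 ]
  [ 0   1   0  |   -2 ]
  [ 0   0  -2  |    0 ]
r3 := -1/2·r3
  [ 1  10  -2  |  -19 ]
  [ 0   1   0  |   -2 ]
  [ 0   0   1  |    0 ]
r1 := r1 + 2·r3
  [ 1  10  0  |  -19 ]
  [ 0   1  0  |   -2 ]
  [ 0   0  1  |    0 ]
r1 := r1 − 10·r2
  [ 1  0  0  |   1 ]
  [ 0  1  0  |  -2 ]
  [ 0  0  1  |   0 ]
Reading off the last column: u = 1, v = -2, w = 0.

(1, -2, 0)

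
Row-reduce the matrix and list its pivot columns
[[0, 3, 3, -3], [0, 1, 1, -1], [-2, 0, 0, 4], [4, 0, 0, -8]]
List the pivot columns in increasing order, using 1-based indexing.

1, 2

R1 ↔ R3
  [ -2  0  0   4 ]
  [  0  1  1  -1 ]
  [  0  3  3  -3 ]
  [  4  0  0  -8 ]
R1 -> -1/2·R1
  [ 1  0  0  -2 ]
  [ 0  1  1  -1 ]
  [ 0  3  3  -3 ]
  [ 4  0  0  -8 ]
R4 -> R4 − 4·R1
  [ 1  0  0  -2 ]
  [ 0  1  1  -1 ]
  [ 0  3  3  -3 ]
  [ 0  0  0   0 ]
R3 -> R3 − 3·R2
  [ 1  0  0  -2 ]
  [ 0  1  1  -1 ]
  [ 0  0  0   0 ]
  [ 0  0  0   0 ]
Pivot columns are the columns containing a leading 1.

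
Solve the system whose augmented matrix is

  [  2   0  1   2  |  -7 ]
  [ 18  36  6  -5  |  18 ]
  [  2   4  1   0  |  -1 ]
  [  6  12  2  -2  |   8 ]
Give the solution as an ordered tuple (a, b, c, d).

r1 ← 1/2·r1
  [  1   0  1/2   1  |  -7/2 ]
  [ 18  36    6  -5  |    18 ]
  [  2   4    1   0  |    -1 ]
  [  6  12    2  -2  |     8 ]
r2 ← r2 − 18·r1
  [ 1   0  1/2    1  |  -7/2 ]
  [ 0  36   -3  -23  |    81 ]
  [ 2   4    1    0  |    -1 ]
  [ 6  12    2   -2  |     8 ]
r3 ← r3 − 2·r1
  [ 1   0  1/2    1  |  -7/2 ]
  [ 0  36   -3  -23  |    81 ]
  [ 0   4    0   -2  |     6 ]
  [ 6  12    2   -2  |     8 ]
r4 ← r4 − 6·r1
  [ 1   0  1/2    1  |  -7/2 ]
  [ 0  36   -3  -23  |    81 ]
  [ 0   4    0   -2  |     6 ]
  [ 0  12   -1   -8  |    29 ]
r2 ← 1/36·r2
  [ 1   0    1/2       1  |  -7/2 ]
  [ 0   1  -1/12  -23/36  |   9/4 ]
  [ 0   4      0      -2  |     6 ]
  [ 0  12     -1      -8  |    29 ]
r3 ← r3 − 4·r2
  [ 1   0    1/2       1  |  -7/2 ]
  [ 0   1  -1/12  -23/36  |   9/4 ]
  [ 0   0    1/3     5/9  |    -3 ]
  [ 0  12     -1      -8  |    29 ]
r4 ← r4 − 12·r2
  [ 1  0    1/2       1  |  -7/2 ]
  [ 0  1  -1/12  -23/36  |   9/4 ]
  [ 0  0    1/3     5/9  |    -3 ]
  [ 0  0      0    -1/3  |     2 ]
r3 ← 3·r3
  [ 1  0    1/2       1  |  -7/2 ]
  [ 0  1  -1/12  -23/36  |   9/4 ]
  [ 0  0      1     5/3  |    -9 ]
  [ 0  0      0    -1/3  |     2 ]
r4 ← -3·r4
  [ 1  0    1/2       1  |  -7/2 ]
  [ 0  1  -1/12  -23/36  |   9/4 ]
  [ 0  0      1     5/3  |    -9 ]
  [ 0  0      0       1  |    -6 ]
r3 ← r3 − 5/3·r4
  [ 1  0    1/2       1  |  -7/2 ]
  [ 0  1  -1/12  -23/36  |   9/4 ]
  [ 0  0      1       0  |     1 ]
  [ 0  0      0       1  |    -6 ]
r2 ← r2 + 23/36·r4
  [ 1  0    1/2  1  |    -7/2 ]
  [ 0  1  -1/12  0  |  -19/12 ]
  [ 0  0      1  0  |       1 ]
  [ 0  0      0  1  |      -6 ]
r1 ← r1 − r4
  [ 1  0    1/2  0  |     5/2 ]
  [ 0  1  -1/12  0  |  -19/12 ]
  [ 0  0      1  0  |       1 ]
  [ 0  0      0  1  |      -6 ]
r2 ← r2 + 1/12·r3
  [ 1  0  1/2  0  |   5/2 ]
  [ 0  1    0  0  |  -3/2 ]
  [ 0  0    1  0  |     1 ]
  [ 0  0    0  1  |    -6 ]
r1 ← r1 − 1/2·r3
  [ 1  0  0  0  |     2 ]
  [ 0  1  0  0  |  -3/2 ]
  [ 0  0  1  0  |     1 ]
  [ 0  0  0  1  |    -6 ]
Reading off the last column: a = 2, b = -3/2, c = 1, d = -6.

(2, -3/2, 1, -6)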